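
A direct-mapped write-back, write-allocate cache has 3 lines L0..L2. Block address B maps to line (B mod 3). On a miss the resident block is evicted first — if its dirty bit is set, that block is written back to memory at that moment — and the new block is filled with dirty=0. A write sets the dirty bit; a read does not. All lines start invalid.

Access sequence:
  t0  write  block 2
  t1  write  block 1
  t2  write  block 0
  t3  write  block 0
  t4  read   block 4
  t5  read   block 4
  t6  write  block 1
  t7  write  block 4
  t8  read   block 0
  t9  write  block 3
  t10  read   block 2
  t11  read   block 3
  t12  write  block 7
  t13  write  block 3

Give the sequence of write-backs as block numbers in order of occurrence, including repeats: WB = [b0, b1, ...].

WB = [1, 1, 0, 4]

  0 | W B2 → L2 miss [D]
  1 | W B1 → L1 miss [D]
  2 | W B0 → L0 miss [D]
  3 | W B0 → L0 hit [D]
  4 | R B4 → L1 miss wb→B1 [-]
  5 | R B4 → L1 hit [-]
  6 | W B1 → L1 miss [D]
  7 | W B4 → L1 miss wb→B1 [D]
  8 | R B0 → L0 hit [D]
  9 | W B3 → L0 miss wb→B0 [D]
  10 | R B2 → L2 hit [D]
  11 | R B3 → L0 hit [D]
  12 | W B7 → L1 miss wb→B4 [D]
  13 | W B3 → L0 hit [D]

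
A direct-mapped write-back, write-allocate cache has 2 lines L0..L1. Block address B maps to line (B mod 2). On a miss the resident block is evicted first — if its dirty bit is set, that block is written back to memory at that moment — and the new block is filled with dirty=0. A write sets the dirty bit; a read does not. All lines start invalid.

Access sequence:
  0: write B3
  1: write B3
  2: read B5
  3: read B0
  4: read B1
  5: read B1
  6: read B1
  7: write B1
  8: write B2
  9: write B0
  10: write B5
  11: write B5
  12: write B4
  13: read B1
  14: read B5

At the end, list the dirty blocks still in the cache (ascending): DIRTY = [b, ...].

DIRTY = [4]

0: W B3 → L1 miss [D]
1: W B3 → L1 hit [D]
2: R B5 → L1 miss wb→B3 [-]
3: R B0 → L0 miss [-]
4: R B1 → L1 miss [-]
5: R B1 → L1 hit [-]
6: R B1 → L1 hit [-]
7: W B1 → L1 hit [D]
8: W B2 → L0 miss [D]
9: W B0 → L0 miss wb→B2 [D]
10: W B5 → L1 miss wb→B1 [D]
11: W B5 → L1 hit [D]
12: W B4 → L0 miss wb→B0 [D]
13: R B1 → L1 miss wb→B5 [-]
14: R B5 → L1 miss [-]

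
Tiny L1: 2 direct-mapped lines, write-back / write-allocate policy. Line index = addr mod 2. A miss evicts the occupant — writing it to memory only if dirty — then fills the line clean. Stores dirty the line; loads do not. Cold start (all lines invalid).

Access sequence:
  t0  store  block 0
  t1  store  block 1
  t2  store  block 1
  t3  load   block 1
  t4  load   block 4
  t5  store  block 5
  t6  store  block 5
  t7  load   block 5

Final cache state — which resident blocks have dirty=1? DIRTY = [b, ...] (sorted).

  0 | W B0 → L0 miss [D]
  1 | W B1 → L1 miss [D]
  2 | W B1 → L1 hit [D]
  3 | R B1 → L1 hit [D]
  4 | R B4 → L0 miss wb→B0 [-]
  5 | W B5 → L1 miss wb→B1 [D]
  6 | W B5 → L1 hit [D]
  7 | R B5 → L1 hit [D]

DIRTY = [5]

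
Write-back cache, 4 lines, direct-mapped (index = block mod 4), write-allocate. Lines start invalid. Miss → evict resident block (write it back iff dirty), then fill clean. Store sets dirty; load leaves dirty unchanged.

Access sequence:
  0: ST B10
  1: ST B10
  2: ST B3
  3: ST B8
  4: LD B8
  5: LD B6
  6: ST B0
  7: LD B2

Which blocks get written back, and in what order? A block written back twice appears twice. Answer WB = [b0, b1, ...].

WB = [10, 8]

0: W B10 -> L2 miss  d=D]
1: W B10 -> L2 hit  d=D]
2: W B3 -> L3 miss  d=D]
3: W B8 -> L0 miss  d=D]
4: R B8 -> L0 hit  d=D]
5: R B6 -> L2 miss wb->B10  d=-]
6: W B0 -> L0 miss wb->B8  d=D]
7: R B2 -> L2 miss  d=-]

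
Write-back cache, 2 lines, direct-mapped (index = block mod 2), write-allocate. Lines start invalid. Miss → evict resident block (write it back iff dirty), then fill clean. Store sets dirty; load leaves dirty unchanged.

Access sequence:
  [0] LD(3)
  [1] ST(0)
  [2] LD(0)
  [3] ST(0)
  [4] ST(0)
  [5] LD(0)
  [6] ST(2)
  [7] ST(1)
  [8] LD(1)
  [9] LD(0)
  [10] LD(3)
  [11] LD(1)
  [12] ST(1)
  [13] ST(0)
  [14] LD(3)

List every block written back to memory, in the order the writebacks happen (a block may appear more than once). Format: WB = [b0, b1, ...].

0: R B3 → L1 miss [-]
1: W B0 → L0 miss [D]
2: R B0 → L0 hit [D]
3: W B0 → L0 hit [D]
4: W B0 → L0 hit [D]
5: R B0 → L0 hit [D]
6: W B2 → L0 miss wb→B0 [D]
7: W B1 → L1 miss [D]
8: R B1 → L1 hit [D]
9: R B0 → L0 miss wb→B2 [-]
10: R B3 → L1 miss wb→B1 [-]
11: R B1 → L1 miss [-]
12: W B1 → L1 hit [D]
13: W B0 → L0 hit [D]
14: R B3 → L1 miss wb→B1 [-]

WB = [0, 2, 1, 1]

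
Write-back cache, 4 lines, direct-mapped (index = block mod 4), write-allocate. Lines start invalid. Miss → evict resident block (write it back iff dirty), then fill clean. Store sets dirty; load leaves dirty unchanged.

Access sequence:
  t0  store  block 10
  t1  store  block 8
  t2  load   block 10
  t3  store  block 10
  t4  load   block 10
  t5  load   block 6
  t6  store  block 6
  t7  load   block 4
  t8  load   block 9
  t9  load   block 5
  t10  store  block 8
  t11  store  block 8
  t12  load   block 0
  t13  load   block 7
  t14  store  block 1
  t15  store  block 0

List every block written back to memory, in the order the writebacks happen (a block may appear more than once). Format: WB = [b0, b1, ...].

  0 | W B10 → L2 miss [D]
  1 | W B8 → L0 miss [D]
  2 | R B10 → L2 hit [D]
  3 | W B10 → L2 hit [D]
  4 | R B10 → L2 hit [D]
  5 | R B6 → L2 miss wb→B10 [-]
  6 | W B6 → L2 hit [D]
  7 | R B4 → L0 miss wb→B8 [-]
  8 | R B9 → L1 miss [-]
  9 | R B5 → L1 miss [-]
  10 | W B8 → L0 miss [D]
  11 | W B8 → L0 hit [D]
  12 | R B0 → L0 miss wb→B8 [-]
  13 | R B7 → L3 miss [-]
  14 | W B1 → L1 miss [D]
  15 | W B0 → L0 hit [D]

WB = [10, 8, 8]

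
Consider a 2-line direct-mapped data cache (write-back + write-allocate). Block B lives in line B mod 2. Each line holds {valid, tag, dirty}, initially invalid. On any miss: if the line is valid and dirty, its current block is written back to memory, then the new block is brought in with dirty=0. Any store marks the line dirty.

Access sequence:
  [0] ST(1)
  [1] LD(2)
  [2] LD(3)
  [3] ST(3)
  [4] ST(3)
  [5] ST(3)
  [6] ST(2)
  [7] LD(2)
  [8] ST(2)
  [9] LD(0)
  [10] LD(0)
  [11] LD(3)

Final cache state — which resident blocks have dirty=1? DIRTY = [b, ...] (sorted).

0: W B1 → L1 miss [D]
1: R B2 → L0 miss [-]
2: R B3 → L1 miss wb→B1 [-]
3: W B3 → L1 hit [D]
4: W B3 → L1 hit [D]
5: W B3 → L1 hit [D]
6: W B2 → L0 hit [D]
7: R B2 → L0 hit [D]
8: W B2 → L0 hit [D]
9: R B0 → L0 miss wb→B2 [-]
10: R B0 → L0 hit [-]
11: R B3 → L1 hit [D]

DIRTY = [3]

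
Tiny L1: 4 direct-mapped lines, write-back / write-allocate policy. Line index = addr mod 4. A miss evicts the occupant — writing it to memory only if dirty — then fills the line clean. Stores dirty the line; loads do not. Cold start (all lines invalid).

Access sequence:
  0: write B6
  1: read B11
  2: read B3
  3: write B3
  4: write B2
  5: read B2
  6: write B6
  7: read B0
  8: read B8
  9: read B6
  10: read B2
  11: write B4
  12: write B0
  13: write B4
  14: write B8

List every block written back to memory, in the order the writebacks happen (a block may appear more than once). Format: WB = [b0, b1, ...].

WB = [6, 2, 6, 4, 0, 4]

0: W B6 → L2 miss [D]
1: R B11 → L3 miss [-]
2: R B3 → L3 miss [-]
3: W B3 → L3 hit [D]
4: W B2 → L2 miss wb→B6 [D]
5: R B2 → L2 hit [D]
6: W B6 → L2 miss wb→B2 [D]
7: R B0 → L0 miss [-]
8: R B8 → L0 miss [-]
9: R B6 → L2 hit [D]
10: R B2 → L2 miss wb→B6 [-]
11: W B4 → L0 miss [D]
12: W B0 → L0 miss wb→B4 [D]
13: W B4 → L0 miss wb→B0 [D]
14: W B8 → L0 miss wb→B4 [D]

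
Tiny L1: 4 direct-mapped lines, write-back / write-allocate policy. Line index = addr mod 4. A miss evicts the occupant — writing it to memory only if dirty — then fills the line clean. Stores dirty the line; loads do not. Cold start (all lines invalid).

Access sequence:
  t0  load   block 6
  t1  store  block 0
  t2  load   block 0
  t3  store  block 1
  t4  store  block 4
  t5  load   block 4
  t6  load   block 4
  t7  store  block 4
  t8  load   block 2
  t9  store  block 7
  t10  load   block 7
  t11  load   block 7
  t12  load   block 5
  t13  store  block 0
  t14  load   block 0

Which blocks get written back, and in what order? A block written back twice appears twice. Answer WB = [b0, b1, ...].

WB = [0, 1, 4]

  0 | R B6 → L2 miss [-]
  1 | W B0 → L0 miss [D]
  2 | R B0 → L0 hit [D]
  3 | W B1 → L1 miss [D]
  4 | W B4 → L0 miss wb→B0 [D]
  5 | R B4 → L0 hit [D]
  6 | R B4 → L0 hit [D]
  7 | W B4 → L0 hit [D]
  8 | R B2 → L2 miss [-]
  9 | W B7 → L3 miss [D]
  10 | R B7 → L3 hit [D]
  11 | R B7 → L3 hit [D]
  12 | R B5 → L1 miss wb→B1 [-]
  13 | W B0 → L0 miss wb→B4 [D]
  14 | R B0 → L0 hit [D]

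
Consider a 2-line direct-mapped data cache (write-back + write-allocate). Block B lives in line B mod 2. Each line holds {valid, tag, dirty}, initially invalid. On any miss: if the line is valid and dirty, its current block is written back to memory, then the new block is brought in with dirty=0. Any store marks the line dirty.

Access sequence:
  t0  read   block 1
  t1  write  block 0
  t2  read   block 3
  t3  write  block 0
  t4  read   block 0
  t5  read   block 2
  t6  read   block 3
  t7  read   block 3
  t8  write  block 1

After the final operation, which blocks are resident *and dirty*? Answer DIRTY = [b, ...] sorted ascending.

0: R B1 -> L1 miss  d=-]
1: W B0 -> L0 miss  d=D]
2: R B3 -> L1 miss  d=-]
3: W B0 -> L0 hit  d=D]
4: R B0 -> L0 hit  d=D]
5: R B2 -> L0 miss wb->B0  d=-]
6: R B3 -> L1 hit  d=-]
7: R B3 -> L1 hit  d=-]
8: W B1 -> L1 miss  d=D]

DIRTY = [1]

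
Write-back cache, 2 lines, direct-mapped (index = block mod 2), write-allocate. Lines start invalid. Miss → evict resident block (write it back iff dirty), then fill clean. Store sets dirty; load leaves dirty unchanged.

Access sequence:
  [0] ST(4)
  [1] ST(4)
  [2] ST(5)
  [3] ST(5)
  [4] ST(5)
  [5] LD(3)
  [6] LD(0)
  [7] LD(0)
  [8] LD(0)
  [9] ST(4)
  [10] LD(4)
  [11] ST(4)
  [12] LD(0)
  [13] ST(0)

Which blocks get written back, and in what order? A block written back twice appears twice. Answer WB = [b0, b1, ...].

0: W B4 -> L0 miss  d=D]
1: W B4 -> L0 hit  d=D]
2: W B5 -> L1 miss  d=D]
3: W B5 -> L1 hit  d=D]
4: W B5 -> L1 hit  d=D]
5: R B3 -> L1 miss wb->B5  d=-]
6: R B0 -> L0 miss wb->B4  d=-]
7: R B0 -> L0 hit  d=-]
8: R B0 -> L0 hit  d=-]
9: W B4 -> L0 miss  d=D]
10: R B4 -> L0 hit  d=D]
11: W B4 -> L0 hit  d=D]
12: R B0 -> L0 miss wb->B4  d=-]
13: W B0 -> L0 hit  d=D]

WB = [5, 4, 4]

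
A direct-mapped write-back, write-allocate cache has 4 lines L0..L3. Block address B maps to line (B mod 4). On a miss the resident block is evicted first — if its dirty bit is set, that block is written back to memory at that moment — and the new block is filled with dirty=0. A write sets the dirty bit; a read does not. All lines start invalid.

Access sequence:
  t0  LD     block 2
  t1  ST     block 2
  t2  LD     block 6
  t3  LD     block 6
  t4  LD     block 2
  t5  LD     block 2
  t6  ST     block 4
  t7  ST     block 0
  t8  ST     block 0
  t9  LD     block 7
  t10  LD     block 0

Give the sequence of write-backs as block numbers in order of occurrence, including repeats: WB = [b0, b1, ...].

WB = [2, 4]

0: R B2 → L2 miss [-]
1: W B2 → L2 hit [D]
2: R B6 → L2 miss wb→B2 [-]
3: R B6 → L2 hit [-]
4: R B2 → L2 miss [-]
5: R B2 → L2 hit [-]
6: W B4 → L0 miss [D]
7: W B0 → L0 miss wb→B4 [D]
8: W B0 → L0 hit [D]
9: R B7 → L3 miss [-]
10: R B0 → L0 hit [D]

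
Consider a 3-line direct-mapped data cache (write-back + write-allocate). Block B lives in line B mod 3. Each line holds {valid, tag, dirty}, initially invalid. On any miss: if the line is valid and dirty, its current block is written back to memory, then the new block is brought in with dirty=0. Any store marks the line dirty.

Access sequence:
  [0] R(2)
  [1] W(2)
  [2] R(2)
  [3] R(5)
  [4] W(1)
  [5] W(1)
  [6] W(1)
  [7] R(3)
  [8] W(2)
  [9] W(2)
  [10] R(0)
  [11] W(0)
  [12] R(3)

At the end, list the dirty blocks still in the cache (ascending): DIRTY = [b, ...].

DIRTY = [1, 2]

0: R B2 → L2 miss [-]
1: W B2 → L2 hit [D]
2: R B2 → L2 hit [D]
3: R B5 → L2 miss wb→B2 [-]
4: W B1 → L1 miss [D]
5: W B1 → L1 hit [D]
6: W B1 → L1 hit [D]
7: R B3 → L0 miss [-]
8: W B2 → L2 miss [D]
9: W B2 → L2 hit [D]
10: R B0 → L0 miss [-]
11: W B0 → L0 hit [D]
12: R B3 → L0 miss wb→B0 [-]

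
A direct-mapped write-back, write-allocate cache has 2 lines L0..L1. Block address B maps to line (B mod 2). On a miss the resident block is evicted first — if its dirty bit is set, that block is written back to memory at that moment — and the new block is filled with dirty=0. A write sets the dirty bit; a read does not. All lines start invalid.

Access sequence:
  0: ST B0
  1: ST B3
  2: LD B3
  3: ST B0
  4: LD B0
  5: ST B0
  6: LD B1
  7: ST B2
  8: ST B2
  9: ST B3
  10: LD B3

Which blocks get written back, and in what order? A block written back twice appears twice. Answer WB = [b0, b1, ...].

WB = [3, 0]

  0 | W B0 → L0 miss [D]
  1 | W B3 → L1 miss [D]
  2 | R B3 → L1 hit [D]
  3 | W B0 → L0 hit [D]
  4 | R B0 → L0 hit [D]
  5 | W B0 → L0 hit [D]
  6 | R B1 → L1 miss wb→B3 [-]
  7 | W B2 → L0 miss wb→B0 [D]
  8 | W B2 → L0 hit [D]
  9 | W B3 → L1 miss [D]
  10 | R B3 → L1 hit [D]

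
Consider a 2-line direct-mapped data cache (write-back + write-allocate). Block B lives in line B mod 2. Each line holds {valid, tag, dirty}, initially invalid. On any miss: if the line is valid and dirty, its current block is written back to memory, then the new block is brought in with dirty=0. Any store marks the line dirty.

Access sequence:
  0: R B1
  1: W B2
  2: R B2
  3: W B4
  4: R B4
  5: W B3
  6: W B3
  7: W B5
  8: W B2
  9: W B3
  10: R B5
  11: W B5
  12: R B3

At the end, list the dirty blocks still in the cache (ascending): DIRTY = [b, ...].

  0 | R B1 → L1 miss [-]
  1 | W B2 → L0 miss [D]
  2 | R B2 → L0 hit [D]
  3 | W B4 → L0 miss wb→B2 [D]
  4 | R B4 → L0 hit [D]
  5 | W B3 → L1 miss [D]
  6 | W B3 → L1 hit [D]
  7 | W B5 → L1 miss wb→B3 [D]
  8 | W B2 → L0 miss wb→B4 [D]
  9 | W B3 → L1 miss wb→B5 [D]
  10 | R B5 → L1 miss wb→B3 [-]
  11 | W B5 → L1 hit [D]
  12 | R B3 → L1 miss wb→B5 [-]

DIRTY = [2]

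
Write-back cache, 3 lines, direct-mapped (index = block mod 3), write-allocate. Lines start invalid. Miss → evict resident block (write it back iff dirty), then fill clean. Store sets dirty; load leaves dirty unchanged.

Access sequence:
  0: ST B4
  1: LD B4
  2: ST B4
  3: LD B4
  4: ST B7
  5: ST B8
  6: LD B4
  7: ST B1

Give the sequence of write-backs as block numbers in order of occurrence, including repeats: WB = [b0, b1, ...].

WB = [4, 7]

  0 | W B4 → L1 miss [D]
  1 | R B4 → L1 hit [D]
  2 | W B4 → L1 hit [D]
  3 | R B4 → L1 hit [D]
  4 | W B7 → L1 miss wb→B4 [D]
  5 | W B8 → L2 miss [D]
  6 | R B4 → L1 miss wb→B7 [-]
  7 | W B1 → L1 miss [D]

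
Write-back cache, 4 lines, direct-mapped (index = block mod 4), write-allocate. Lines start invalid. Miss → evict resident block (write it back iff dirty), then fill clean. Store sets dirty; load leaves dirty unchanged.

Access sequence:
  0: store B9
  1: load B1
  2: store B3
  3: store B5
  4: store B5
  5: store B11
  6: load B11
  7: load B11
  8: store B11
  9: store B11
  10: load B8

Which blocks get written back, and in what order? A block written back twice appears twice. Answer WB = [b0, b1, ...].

WB = [9, 3]

0: W B9 → L1 miss [D]
1: R B1 → L1 miss wb→B9 [-]
2: W B3 → L3 miss [D]
3: W B5 → L1 miss [D]
4: W B5 → L1 hit [D]
5: W B11 → L3 miss wb→B3 [D]
6: R B11 → L3 hit [D]
7: R B11 → L3 hit [D]
8: W B11 → L3 hit [D]
9: W B11 → L3 hit [D]
10: R B8 → L0 miss [-]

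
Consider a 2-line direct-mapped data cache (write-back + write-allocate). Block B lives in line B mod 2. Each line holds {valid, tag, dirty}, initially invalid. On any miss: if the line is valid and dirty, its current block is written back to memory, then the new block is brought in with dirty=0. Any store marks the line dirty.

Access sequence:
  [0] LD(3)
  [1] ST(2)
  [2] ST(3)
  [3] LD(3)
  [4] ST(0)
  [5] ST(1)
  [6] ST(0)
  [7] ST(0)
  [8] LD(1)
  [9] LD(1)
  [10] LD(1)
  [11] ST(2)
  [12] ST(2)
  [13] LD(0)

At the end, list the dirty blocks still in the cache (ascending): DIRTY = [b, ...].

0: R B3 → L1 miss [-]
1: W B2 → L0 miss [D]
2: W B3 → L1 hit [D]
3: R B3 → L1 hit [D]
4: W B0 → L0 miss wb→B2 [D]
5: W B1 → L1 miss wb→B3 [D]
6: W B0 → L0 hit [D]
7: W B0 → L0 hit [D]
8: R B1 → L1 hit [D]
9: R B1 → L1 hit [D]
10: R B1 → L1 hit [D]
11: W B2 → L0 miss wb→B0 [D]
12: W B2 → L0 hit [D]
13: R B0 → L0 miss wb→B2 [-]

DIRTY = [1]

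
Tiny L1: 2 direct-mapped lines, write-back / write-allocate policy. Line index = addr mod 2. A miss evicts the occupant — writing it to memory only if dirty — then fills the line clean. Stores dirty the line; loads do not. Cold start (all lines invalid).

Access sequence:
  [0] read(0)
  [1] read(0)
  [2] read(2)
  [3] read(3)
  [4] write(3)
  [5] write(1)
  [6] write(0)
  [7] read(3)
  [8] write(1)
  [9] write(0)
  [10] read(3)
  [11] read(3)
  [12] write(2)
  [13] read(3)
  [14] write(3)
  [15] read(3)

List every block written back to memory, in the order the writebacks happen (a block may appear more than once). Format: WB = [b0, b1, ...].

0: R B0 -> L0 miss  d=-]
1: R B0 -> L0 hit  d=-]
2: R B2 -> L0 miss  d=-]
3: R B3 -> L1 miss  d=-]
4: W B3 -> L1 hit  d=D]
5: W B1 -> L1 miss wb->B3  d=D]
6: W B0 -> L0 miss  d=D]
7: R B3 -> L1 miss wb->B1  d=-]
8: W B1 -> L1 miss  d=D]
9: W B0 -> L0 hit  d=D]
10: R B3 -> L1 miss wb->B1  d=-]
11: R B3 -> L1 hit  d=-]
12: W B2 -> L0 miss wb->B0  d=D]
13: R B3 -> L1 hit  d=-]
14: W B3 -> L1 hit  d=D]
15: R B3 -> L1 hit  d=D]

WB = [3, 1, 1, 0]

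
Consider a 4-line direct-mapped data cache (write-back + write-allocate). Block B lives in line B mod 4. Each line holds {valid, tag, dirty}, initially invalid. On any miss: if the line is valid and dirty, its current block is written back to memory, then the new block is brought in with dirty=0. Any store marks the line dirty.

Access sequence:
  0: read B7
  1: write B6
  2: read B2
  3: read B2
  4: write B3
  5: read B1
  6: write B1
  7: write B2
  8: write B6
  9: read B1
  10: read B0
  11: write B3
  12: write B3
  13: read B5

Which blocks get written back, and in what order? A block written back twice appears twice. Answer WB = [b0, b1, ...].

WB = [6, 2, 1]

0: R B7 -> L3 miss  d=-]
1: W B6 -> L2 miss  d=D]
2: R B2 -> L2 miss wb->B6  d=-]
3: R B2 -> L2 hit  d=-]
4: W B3 -> L3 miss  d=D]
5: R B1 -> L1 miss  d=-]
6: W B1 -> L1 hit  d=D]
7: W B2 -> L2 hit  d=D]
8: W B6 -> L2 miss wb->B2  d=D]
9: R B1 -> L1 hit  d=D]
10: R B0 -> L0 miss  d=-]
11: W B3 -> L3 hit  d=D]
12: W B3 -> L3 hit  d=D]
13: R B5 -> L1 miss wb->B1  d=-]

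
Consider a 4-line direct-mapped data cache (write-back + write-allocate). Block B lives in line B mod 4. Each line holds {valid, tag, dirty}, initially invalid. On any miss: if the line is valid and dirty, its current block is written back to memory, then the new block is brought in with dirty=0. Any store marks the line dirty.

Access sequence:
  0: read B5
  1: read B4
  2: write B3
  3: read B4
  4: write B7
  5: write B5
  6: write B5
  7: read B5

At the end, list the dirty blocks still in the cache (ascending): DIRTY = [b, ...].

DIRTY = [5, 7]

  0 | R B5 → L1 miss [-]
  1 | R B4 → L0 miss [-]
  2 | W B3 → L3 miss [D]
  3 | R B4 → L0 hit [-]
  4 | W B7 → L3 miss wb→B3 [D]
  5 | W B5 → L1 hit [D]
  6 | W B5 → L1 hit [D]
  7 | R B5 → L1 hit [D]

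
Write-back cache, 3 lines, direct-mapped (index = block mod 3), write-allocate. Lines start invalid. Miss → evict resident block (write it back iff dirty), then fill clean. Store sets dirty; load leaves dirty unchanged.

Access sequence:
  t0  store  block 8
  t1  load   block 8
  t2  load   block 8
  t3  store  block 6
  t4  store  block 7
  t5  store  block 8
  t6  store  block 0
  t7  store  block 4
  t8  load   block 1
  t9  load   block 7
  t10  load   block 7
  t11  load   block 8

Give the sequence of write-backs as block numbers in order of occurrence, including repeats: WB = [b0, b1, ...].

0: W B8 → L2 miss [D]
1: R B8 → L2 hit [D]
2: R B8 → L2 hit [D]
3: W B6 → L0 miss [D]
4: W B7 → L1 miss [D]
5: W B8 → L2 hit [D]
6: W B0 → L0 miss wb→B6 [D]
7: W B4 → L1 miss wb→B7 [D]
8: R B1 → L1 miss wb→B4 [-]
9: R B7 → L1 miss [-]
10: R B7 → L1 hit [-]
11: R B8 → L2 hit [D]

WB = [6, 7, 4]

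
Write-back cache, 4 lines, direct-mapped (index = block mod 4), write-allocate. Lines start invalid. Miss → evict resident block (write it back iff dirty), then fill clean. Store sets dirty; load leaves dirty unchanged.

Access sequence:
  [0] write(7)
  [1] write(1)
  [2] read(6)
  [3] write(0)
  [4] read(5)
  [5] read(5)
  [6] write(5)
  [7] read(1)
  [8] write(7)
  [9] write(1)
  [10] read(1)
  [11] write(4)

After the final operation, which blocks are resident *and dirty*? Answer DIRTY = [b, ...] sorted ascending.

DIRTY = [1, 4, 7]

0: W B7 -> L3 miss  d=D]
1: W B1 -> L1 miss  d=D]
2: R B6 -> L2 miss  d=-]
3: W B0 -> L0 miss  d=D]
4: R B5 -> L1 miss wb->B1  d=-]
5: R B5 -> L1 hit  d=-]
6: W B5 -> L1 hit  d=D]
7: R B1 -> L1 miss wb->B5  d=-]
8: W B7 -> L3 hit  d=D]
9: W B1 -> L1 hit  d=D]
10: R B1 -> L1 hit  d=D]
11: W B4 -> L0 miss wb->B0  d=D]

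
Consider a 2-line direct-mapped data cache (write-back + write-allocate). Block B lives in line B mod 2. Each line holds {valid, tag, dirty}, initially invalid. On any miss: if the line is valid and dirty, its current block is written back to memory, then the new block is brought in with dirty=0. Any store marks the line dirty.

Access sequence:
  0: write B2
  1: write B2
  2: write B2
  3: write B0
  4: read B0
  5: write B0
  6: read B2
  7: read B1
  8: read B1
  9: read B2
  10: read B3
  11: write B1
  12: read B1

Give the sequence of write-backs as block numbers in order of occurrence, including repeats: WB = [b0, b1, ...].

WB = [2, 0]

0: W B2 -> L0 miss  d=D]
1: W B2 -> L0 hit  d=D]
2: W B2 -> L0 hit  d=D]
3: W B0 -> L0 miss wb->B2  d=D]
4: R B0 -> L0 hit  d=D]
5: W B0 -> L0 hit  d=D]
6: R B2 -> L0 miss wb->B0  d=-]
7: R B1 -> L1 miss  d=-]
8: R B1 -> L1 hit  d=-]
9: R B2 -> L0 hit  d=-]
10: R B3 -> L1 miss  d=-]
11: W B1 -> L1 miss  d=D]
12: R B1 -> L1 hit  d=D]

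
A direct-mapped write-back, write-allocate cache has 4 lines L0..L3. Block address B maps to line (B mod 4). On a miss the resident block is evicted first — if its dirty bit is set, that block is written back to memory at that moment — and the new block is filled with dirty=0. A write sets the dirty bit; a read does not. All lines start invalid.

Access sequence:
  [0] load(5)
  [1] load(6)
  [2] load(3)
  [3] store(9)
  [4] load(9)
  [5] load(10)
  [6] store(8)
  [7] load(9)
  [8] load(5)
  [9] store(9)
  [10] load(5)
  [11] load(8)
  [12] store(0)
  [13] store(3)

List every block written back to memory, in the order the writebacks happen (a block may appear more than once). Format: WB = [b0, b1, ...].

WB = [9, 9, 8]

  0 | R B5 → L1 miss [-]
  1 | R B6 → L2 miss [-]
  2 | R B3 → L3 miss [-]
  3 | W B9 → L1 miss [D]
  4 | R B9 → L1 hit [D]
  5 | R B10 → L2 miss [-]
  6 | W B8 → L0 miss [D]
  7 | R B9 → L1 hit [D]
  8 | R B5 → L1 miss wb→B9 [-]
  9 | W B9 → L1 miss [D]
  10 | R B5 → L1 miss wb→B9 [-]
  11 | R B8 → L0 hit [D]
  12 | W B0 → L0 miss wb→B8 [D]
  13 | W B3 → L3 hit [D]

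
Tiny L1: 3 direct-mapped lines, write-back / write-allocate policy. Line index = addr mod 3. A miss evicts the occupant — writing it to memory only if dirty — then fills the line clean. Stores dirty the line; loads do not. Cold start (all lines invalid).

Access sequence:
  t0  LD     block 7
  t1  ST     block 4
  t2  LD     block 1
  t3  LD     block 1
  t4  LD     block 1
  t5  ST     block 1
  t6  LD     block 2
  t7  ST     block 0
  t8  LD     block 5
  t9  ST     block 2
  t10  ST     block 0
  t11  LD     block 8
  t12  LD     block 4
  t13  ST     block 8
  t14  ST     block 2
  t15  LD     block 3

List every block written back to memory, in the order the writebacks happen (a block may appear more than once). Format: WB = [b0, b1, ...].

  0 | R B7 → L1 miss [-]
  1 | W B4 → L1 miss [D]
  2 | R B1 → L1 miss wb→B4 [-]
  3 | R B1 → L1 hit [-]
  4 | R B1 → L1 hit [-]
  5 | W B1 → L1 hit [D]
  6 | R B2 → L2 miss [-]
  7 | W B0 → L0 miss [D]
  8 | R B5 → L2 miss [-]
  9 | W B2 → L2 miss [D]
  10 | W B0 → L0 hit [D]
  11 | R B8 → L2 miss wb→B2 [-]
  12 | R B4 → L1 miss wb→B1 [-]
  13 | W B8 → L2 hit [D]
  14 | W B2 → L2 miss wb→B8 [D]
  15 | R B3 → L0 miss wb→B0 [-]

WB = [4, 2, 1, 8, 0]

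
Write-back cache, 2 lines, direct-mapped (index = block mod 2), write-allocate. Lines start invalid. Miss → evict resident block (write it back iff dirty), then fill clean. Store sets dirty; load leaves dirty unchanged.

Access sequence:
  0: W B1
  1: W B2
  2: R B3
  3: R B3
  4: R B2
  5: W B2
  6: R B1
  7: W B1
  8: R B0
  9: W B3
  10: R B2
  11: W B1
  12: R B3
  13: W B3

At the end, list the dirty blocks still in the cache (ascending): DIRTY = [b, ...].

DIRTY = [3]

  0 | W B1 → L1 miss [D]
  1 | W B2 → L0 miss [D]
  2 | R B3 → L1 miss wb→B1 [-]
  3 | R B3 → L1 hit [-]
  4 | R B2 → L0 hit [D]
  5 | W B2 → L0 hit [D]
  6 | R B1 → L1 miss [-]
  7 | W B1 → L1 hit [D]
  8 | R B0 → L0 miss wb→B2 [-]
  9 | W B3 → L1 miss wb→B1 [D]
  10 | R B2 → L0 miss [-]
  11 | W B1 → L1 miss wb→B3 [D]
  12 | R B3 → L1 miss wb→B1 [-]
  13 | W B3 → L1 hit [D]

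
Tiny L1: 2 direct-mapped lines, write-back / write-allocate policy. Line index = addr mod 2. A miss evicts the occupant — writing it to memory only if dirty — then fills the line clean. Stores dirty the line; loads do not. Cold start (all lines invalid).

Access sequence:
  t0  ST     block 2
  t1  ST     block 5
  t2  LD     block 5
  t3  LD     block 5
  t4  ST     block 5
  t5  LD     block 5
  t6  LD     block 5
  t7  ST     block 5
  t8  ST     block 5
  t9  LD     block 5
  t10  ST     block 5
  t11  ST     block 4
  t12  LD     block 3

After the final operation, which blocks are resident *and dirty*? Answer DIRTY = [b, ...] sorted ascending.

  0 | W B2 → L0 miss [D]
  1 | W B5 → L1 miss [D]
  2 | R B5 → L1 hit [D]
  3 | R B5 → L1 hit [D]
  4 | W B5 → L1 hit [D]
  5 | R B5 → L1 hit [D]
  6 | R B5 → L1 hit [D]
  7 | W B5 → L1 hit [D]
  8 | W B5 → L1 hit [D]
  9 | R B5 → L1 hit [D]
  10 | W B5 → L1 hit [D]
  11 | W B4 → L0 miss wb→B2 [D]
  12 | R B3 → L1 miss wb→B5 [-]

DIRTY = [4]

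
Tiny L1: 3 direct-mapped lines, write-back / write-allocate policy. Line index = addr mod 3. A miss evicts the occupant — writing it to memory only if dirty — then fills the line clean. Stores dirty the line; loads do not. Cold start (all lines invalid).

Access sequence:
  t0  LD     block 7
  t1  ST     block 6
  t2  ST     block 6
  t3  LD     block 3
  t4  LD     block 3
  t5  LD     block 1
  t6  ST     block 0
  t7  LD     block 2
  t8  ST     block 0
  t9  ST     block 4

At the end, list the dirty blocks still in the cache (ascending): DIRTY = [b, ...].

DIRTY = [0, 4]

0: R B7 -> L1 miss  d=-]
1: W B6 -> L0 miss  d=D]
2: W B6 -> L0 hit  d=D]
3: R B3 -> L0 miss wb->B6  d=-]
4: R B3 -> L0 hit  d=-]
5: R B1 -> L1 miss  d=-]
6: W B0 -> L0 miss  d=D]
7: R B2 -> L2 miss  d=-]
8: W B0 -> L0 hit  d=D]
9: W B4 -> L1 miss  d=D]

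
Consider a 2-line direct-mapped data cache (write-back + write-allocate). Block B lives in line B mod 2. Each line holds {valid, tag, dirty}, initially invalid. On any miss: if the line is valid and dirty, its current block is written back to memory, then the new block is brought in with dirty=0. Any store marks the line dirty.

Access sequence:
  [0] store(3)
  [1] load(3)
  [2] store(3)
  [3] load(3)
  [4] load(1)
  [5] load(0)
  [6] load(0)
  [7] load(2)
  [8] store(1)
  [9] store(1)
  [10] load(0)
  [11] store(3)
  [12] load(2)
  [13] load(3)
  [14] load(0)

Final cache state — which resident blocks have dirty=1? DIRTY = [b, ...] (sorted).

0: W B3 → L1 miss [D]
1: R B3 → L1 hit [D]
2: W B3 → L1 hit [D]
3: R B3 → L1 hit [D]
4: R B1 → L1 miss wb→B3 [-]
5: R B0 → L0 miss [-]
6: R B0 → L0 hit [-]
7: R B2 → L0 miss [-]
8: W B1 → L1 hit [D]
9: W B1 → L1 hit [D]
10: R B0 → L0 miss [-]
11: W B3 → L1 miss wb→B1 [D]
12: R B2 → L0 miss [-]
13: R B3 → L1 hit [D]
14: R B0 → L0 miss [-]

DIRTY = [3]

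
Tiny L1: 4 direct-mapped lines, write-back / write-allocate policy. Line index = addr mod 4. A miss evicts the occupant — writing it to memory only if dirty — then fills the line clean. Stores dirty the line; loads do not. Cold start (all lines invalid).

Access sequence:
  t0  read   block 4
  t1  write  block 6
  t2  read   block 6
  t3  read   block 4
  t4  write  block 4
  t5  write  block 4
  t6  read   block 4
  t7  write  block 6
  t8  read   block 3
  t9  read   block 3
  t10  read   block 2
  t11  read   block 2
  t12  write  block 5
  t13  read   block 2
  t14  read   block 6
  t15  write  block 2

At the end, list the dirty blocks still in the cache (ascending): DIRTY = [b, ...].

DIRTY = [2, 4, 5]

0: R B4 -> L0 miss  d=-]
1: W B6 -> L2 miss  d=D]
2: R B6 -> L2 hit  d=D]
3: R B4 -> L0 hit  d=-]
4: W B4 -> L0 hit  d=D]
5: W B4 -> L0 hit  d=D]
6: R B4 -> L0 hit  d=D]
7: W B6 -> L2 hit  d=D]
8: R B3 -> L3 miss  d=-]
9: R B3 -> L3 hit  d=-]
10: R B2 -> L2 miss wb->B6  d=-]
11: R B2 -> L2 hit  d=-]
12: W B5 -> L1 miss  d=D]
13: R B2 -> L2 hit  d=-]
14: R B6 -> L2 miss  d=-]
15: W B2 -> L2 miss  d=D]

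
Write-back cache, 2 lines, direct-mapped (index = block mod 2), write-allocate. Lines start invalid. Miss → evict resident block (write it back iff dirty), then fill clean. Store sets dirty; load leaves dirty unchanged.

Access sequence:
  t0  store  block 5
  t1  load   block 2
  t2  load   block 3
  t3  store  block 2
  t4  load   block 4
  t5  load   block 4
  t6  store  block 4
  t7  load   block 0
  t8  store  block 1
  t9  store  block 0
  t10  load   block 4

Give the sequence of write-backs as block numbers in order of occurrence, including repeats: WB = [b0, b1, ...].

0: W B5 -> L1 miss  d=D]
1: R B2 -> L0 miss  d=-]
2: R B3 -> L1 miss wb->B5  d=-]
3: W B2 -> L0 hit  d=D]
4: R B4 -> L0 miss wb->B2  d=-]
5: R B4 -> L0 hit  d=-]
6: W B4 -> L0 hit  d=D]
7: R B0 -> L0 miss wb->B4  d=-]
8: W B1 -> L1 miss  d=D]
9: W B0 -> L0 hit  d=D]
10: R B4 -> L0 miss wb->B0  d=-]

WB = [5, 2, 4, 0]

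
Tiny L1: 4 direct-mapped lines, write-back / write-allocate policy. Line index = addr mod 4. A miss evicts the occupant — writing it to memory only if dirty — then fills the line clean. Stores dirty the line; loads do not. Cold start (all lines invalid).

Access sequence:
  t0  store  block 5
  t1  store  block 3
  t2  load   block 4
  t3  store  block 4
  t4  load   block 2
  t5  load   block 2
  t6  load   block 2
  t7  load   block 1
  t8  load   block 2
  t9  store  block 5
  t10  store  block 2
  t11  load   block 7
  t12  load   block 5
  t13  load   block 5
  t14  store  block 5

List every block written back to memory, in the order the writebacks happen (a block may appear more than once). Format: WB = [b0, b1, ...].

WB = [5, 3]

0: W B5 -> L1 miss  d=D]
1: W B3 -> L3 miss  d=D]
2: R B4 -> L0 miss  d=-]
3: W B4 -> L0 hit  d=D]
4: R B2 -> L2 miss  d=-]
5: R B2 -> L2 hit  d=-]
6: R B2 -> L2 hit  d=-]
7: R B1 -> L1 miss wb->B5  d=-]
8: R B2 -> L2 hit  d=-]
9: W B5 -> L1 miss  d=D]
10: W B2 -> L2 hit  d=D]
11: R B7 -> L3 miss wb->B3  d=-]
12: R B5 -> L1 hit  d=D]
13: R B5 -> L1 hit  d=D]
14: W B5 -> L1 hit  d=D]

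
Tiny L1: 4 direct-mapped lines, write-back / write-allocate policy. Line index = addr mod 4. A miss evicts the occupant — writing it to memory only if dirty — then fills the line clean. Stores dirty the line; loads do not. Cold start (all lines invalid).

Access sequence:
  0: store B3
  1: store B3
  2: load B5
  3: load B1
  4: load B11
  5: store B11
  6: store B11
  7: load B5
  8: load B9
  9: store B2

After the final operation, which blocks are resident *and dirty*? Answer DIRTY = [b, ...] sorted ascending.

DIRTY = [2, 11]

  0 | W B3 → L3 miss [D]
  1 | W B3 → L3 hit [D]
  2 | R B5 → L1 miss [-]
  3 | R B1 → L1 miss [-]
  4 | R B11 → L3 miss wb→B3 [-]
  5 | W B11 → L3 hit [D]
  6 | W B11 → L3 hit [D]
  7 | R B5 → L1 miss [-]
  8 | R B9 → L1 miss [-]
  9 | W B2 → L2 miss [D]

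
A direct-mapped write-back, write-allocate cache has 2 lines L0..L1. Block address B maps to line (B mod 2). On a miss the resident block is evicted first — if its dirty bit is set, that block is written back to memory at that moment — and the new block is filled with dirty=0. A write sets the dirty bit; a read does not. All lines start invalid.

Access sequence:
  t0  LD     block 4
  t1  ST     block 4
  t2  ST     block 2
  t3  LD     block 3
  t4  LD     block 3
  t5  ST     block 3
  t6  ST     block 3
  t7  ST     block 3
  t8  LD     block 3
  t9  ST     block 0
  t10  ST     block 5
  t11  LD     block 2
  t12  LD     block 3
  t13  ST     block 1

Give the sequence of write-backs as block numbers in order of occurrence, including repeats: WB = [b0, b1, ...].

WB = [4, 2, 3, 0, 5]

0: R B4 → L0 miss [-]
1: W B4 → L0 hit [D]
2: W B2 → L0 miss wb→B4 [D]
3: R B3 → L1 miss [-]
4: R B3 → L1 hit [-]
5: W B3 → L1 hit [D]
6: W B3 → L1 hit [D]
7: W B3 → L1 hit [D]
8: R B3 → L1 hit [D]
9: W B0 → L0 miss wb→B2 [D]
10: W B5 → L1 miss wb→B3 [D]
11: R B2 → L0 miss wb→B0 [-]
12: R B3 → L1 miss wb→B5 [-]
13: W B1 → L1 miss [D]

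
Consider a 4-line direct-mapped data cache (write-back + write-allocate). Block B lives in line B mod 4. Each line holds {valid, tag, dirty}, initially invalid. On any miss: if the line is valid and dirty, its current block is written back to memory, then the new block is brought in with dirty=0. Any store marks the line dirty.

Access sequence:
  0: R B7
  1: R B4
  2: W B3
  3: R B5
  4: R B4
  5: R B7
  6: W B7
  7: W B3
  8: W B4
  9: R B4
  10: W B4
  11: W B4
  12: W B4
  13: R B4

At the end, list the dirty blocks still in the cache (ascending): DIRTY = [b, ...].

DIRTY = [3, 4]

0: R B7 → L3 miss [-]
1: R B4 → L0 miss [-]
2: W B3 → L3 miss [D]
3: R B5 → L1 miss [-]
4: R B4 → L0 hit [-]
5: R B7 → L3 miss wb→B3 [-]
6: W B7 → L3 hit [D]
7: W B3 → L3 miss wb→B7 [D]
8: W B4 → L0 hit [D]
9: R B4 → L0 hit [D]
10: W B4 → L0 hit [D]
11: W B4 → L0 hit [D]
12: W B4 → L0 hit [D]
13: R B4 → L0 hit [D]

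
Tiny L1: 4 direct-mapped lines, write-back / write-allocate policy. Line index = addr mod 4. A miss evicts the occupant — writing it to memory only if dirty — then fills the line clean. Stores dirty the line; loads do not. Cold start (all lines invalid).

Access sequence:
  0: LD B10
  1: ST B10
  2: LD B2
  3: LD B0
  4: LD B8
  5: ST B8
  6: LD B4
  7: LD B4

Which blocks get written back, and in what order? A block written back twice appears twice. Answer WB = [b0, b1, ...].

WB = [10, 8]

0: R B10 → L2 miss [-]
1: W B10 → L2 hit [D]
2: R B2 → L2 miss wb→B10 [-]
3: R B0 → L0 miss [-]
4: R B8 → L0 miss [-]
5: W B8 → L0 hit [D]
6: R B4 → L0 miss wb→B8 [-]
7: R B4 → L0 hit [-]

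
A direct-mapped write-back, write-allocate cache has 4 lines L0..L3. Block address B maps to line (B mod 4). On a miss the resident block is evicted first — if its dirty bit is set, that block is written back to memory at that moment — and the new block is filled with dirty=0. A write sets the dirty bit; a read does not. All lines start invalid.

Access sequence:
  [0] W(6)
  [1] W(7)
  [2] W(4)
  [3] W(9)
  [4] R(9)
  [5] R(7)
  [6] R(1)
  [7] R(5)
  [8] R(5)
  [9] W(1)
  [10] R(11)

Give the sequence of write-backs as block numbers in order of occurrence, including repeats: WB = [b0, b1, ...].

0: W B6 → L2 miss [D]
1: W B7 → L3 miss [D]
2: W B4 → L0 miss [D]
3: W B9 → L1 miss [D]
4: R B9 → L1 hit [D]
5: R B7 → L3 hit [D]
6: R B1 → L1 miss wb→B9 [-]
7: R B5 → L1 miss [-]
8: R B5 → L1 hit [-]
9: W B1 → L1 miss [D]
10: R B11 → L3 miss wb→B7 [-]

WB = [9, 7]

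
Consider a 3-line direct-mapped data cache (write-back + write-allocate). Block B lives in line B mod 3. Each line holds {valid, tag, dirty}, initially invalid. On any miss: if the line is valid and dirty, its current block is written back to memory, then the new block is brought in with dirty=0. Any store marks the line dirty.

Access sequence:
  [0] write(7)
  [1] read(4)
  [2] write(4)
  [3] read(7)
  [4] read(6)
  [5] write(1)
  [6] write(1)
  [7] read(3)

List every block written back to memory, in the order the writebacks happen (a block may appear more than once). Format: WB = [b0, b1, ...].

WB = [7, 4]

0: W B7 → L1 miss [D]
1: R B4 → L1 miss wb→B7 [-]
2: W B4 → L1 hit [D]
3: R B7 → L1 miss wb→B4 [-]
4: R B6 → L0 miss [-]
5: W B1 → L1 miss [D]
6: W B1 → L1 hit [D]
7: R B3 → L0 miss [-]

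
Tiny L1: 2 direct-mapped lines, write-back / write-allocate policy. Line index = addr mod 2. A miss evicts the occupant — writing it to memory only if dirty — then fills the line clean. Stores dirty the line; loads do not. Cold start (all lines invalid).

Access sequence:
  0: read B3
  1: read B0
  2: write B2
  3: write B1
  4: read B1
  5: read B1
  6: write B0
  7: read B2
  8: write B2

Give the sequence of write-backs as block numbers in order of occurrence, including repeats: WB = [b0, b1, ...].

WB = [2, 0]

  0 | R B3 → L1 miss [-]
  1 | R B0 → L0 miss [-]
  2 | W B2 → L0 miss [D]
  3 | W B1 → L1 miss [D]
  4 | R B1 → L1 hit [D]
  5 | R B1 → L1 hit [D]
  6 | W B0 → L0 miss wb→B2 [D]
  7 | R B2 → L0 miss wb→B0 [-]
  8 | W B2 → L0 hit [D]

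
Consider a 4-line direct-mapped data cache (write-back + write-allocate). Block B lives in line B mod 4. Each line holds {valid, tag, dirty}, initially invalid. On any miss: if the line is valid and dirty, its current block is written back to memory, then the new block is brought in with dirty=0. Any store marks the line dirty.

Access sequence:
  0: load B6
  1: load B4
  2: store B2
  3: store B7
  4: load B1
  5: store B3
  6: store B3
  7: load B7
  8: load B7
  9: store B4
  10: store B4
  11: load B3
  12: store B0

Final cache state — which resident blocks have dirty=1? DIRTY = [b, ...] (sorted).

DIRTY = [0, 2]

  0 | R B6 → L2 miss [-]
  1 | R B4 → L0 miss [-]
  2 | W B2 → L2 miss [D]
  3 | W B7 → L3 miss [D]
  4 | R B1 → L1 miss [-]
  5 | W B3 → L3 miss wb→B7 [D]
  6 | W B3 → L3 hit [D]
  7 | R B7 → L3 miss wb→B3 [-]
  8 | R B7 → L3 hit [-]
  9 | W B4 → L0 hit [D]
  10 | W B4 → L0 hit [D]
  11 | R B3 → L3 miss [-]
  12 | W B0 → L0 miss wb→B4 [D]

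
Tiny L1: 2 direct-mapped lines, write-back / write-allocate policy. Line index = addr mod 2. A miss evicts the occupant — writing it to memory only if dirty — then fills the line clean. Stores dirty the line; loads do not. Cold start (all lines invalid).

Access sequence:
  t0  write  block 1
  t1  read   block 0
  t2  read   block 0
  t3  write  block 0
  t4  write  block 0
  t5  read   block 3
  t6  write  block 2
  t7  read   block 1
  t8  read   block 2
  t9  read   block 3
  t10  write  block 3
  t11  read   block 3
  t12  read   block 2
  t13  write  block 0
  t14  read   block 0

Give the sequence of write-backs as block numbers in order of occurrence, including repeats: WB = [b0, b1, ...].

WB = [1, 0, 2]

  0 | W B1 → L1 miss [D]
  1 | R B0 → L0 miss [-]
  2 | R B0 → L0 hit [-]
  3 | W B0 → L0 hit [D]
  4 | W B0 → L0 hit [D]
  5 | R B3 → L1 miss wb→B1 [-]
  6 | W B2 → L0 miss wb→B0 [D]
  7 | R B1 → L1 miss [-]
  8 | R B2 → L0 hit [D]
  9 | R B3 → L1 miss [-]
  10 | W B3 → L1 hit [D]
  11 | R B3 → L1 hit [D]
  12 | R B2 → L0 hit [D]
  13 | W B0 → L0 miss wb→B2 [D]
  14 | R B0 → L0 hit [D]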